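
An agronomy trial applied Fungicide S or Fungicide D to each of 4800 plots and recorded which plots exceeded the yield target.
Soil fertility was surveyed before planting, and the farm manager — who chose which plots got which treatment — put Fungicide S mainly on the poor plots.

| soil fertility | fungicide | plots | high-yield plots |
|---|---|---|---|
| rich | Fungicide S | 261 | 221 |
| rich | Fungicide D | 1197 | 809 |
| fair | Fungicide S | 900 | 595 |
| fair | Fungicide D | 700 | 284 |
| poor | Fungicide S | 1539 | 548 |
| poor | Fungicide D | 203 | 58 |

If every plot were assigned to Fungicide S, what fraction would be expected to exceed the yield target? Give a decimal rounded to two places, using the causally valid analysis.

The imbalance in soil fertility arose from how plots were allocated, not from anything the fungicide did; and soil fertility independently affects the outcome. The pooled gap is confounded — condition on soil fertility.
Standardising Fungicide S to the population soil fertility mix: 0.304·221/261 + 0.333·595/900 + 0.363·548/1539 = 0.607.

0.61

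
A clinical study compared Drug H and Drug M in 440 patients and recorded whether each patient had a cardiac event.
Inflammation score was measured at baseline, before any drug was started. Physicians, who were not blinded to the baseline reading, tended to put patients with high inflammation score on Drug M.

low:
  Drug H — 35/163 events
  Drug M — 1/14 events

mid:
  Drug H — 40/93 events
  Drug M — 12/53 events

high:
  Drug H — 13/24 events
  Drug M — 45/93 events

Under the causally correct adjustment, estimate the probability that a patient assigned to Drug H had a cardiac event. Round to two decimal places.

0.37

Inflammation score is set before the drug has any effect — it is not caused by the drug — and it independently drives the outcome. That makes it a confounder, so the causal comparison is within inflammation score levels.
Standardising Drug H to the population inflammation score mix: 0.402·35/163 + 0.332·40/93 + 0.266·13/24 = 0.373.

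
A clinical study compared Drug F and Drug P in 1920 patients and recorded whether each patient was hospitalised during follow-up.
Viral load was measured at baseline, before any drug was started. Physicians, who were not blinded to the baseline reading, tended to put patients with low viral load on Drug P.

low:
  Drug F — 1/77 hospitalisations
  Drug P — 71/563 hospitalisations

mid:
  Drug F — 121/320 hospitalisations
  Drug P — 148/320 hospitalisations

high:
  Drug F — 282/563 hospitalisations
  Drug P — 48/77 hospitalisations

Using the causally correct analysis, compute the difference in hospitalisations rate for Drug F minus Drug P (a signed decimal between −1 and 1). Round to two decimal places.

-0.11

The viral load-specific comparison favours Drug F throughout, but the pooled figures favour Drug P. The question is whether to condition on viral load.
The imbalance in viral load arose from how patients were allocated, not from anything the drug did; and viral load independently affects the outcome. The pooled gap is confounded — condition on viral load.
Adjusting over the population distribution of viral load: 0.333·(0.013−0.126) + 0.333·(0.378−0.463) + 0.333·(0.501−0.623) = -0.107.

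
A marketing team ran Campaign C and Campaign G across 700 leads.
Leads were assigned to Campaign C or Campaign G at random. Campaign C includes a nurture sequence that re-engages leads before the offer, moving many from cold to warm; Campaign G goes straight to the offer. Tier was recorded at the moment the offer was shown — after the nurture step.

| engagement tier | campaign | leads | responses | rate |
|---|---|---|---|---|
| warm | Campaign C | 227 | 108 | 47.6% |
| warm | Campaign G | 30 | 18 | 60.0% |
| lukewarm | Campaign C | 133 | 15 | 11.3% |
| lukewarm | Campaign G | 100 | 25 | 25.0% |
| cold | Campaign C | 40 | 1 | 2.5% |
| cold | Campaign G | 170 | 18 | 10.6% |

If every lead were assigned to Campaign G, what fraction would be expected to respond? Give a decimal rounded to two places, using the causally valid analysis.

Stratifying would compare campaigns among leads the campaigns themselves sorted into engagement tier groups — a form of selection on an intermediate. The unconditioned pooled rates give the total causal effect.
So P(outcome | do(Campaign G)) is just the pooled rate for Campaign G: 61/300 = 0.203.

0.20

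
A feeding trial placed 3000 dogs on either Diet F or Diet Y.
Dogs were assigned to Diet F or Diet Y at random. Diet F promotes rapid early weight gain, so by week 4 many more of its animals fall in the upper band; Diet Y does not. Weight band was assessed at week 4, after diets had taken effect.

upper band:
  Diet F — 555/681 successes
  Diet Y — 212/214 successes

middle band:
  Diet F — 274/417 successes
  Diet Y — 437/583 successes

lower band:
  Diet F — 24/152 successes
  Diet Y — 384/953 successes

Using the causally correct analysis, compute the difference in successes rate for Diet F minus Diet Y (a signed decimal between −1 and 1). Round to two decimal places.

+0.09

Week-4 weight band is recorded after the diet and is itself shifted by it — it sits on the causal path from diet to outcome. Conditioning on a mediator would strip out part of the effect we want; the pooled comparison gives the total causal effect.
The causal difference is the pooled difference: 0.682 − 0.590 = +0.092.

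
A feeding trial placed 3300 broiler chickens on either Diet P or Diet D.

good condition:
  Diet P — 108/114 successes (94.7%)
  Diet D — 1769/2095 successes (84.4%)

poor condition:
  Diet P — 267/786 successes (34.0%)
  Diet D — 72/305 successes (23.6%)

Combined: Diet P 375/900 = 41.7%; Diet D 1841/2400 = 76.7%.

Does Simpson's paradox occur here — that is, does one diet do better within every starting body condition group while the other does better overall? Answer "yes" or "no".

yes

Within each starting body condition level (good condition 94.7% vs 84.4%; poor condition 34.0% vs 23.6%), Diet P has the higher rate every time. Pooled: 41.7% vs 76.7% — Diet D has the higher rate overall. The two comparisons disagree.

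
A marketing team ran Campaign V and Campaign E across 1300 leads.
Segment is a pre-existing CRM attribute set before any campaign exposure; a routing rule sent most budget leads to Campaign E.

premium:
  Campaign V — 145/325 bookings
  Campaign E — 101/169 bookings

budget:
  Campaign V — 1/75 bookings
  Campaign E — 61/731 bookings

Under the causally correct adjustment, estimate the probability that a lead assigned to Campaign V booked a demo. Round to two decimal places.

Within every customer segment level Campaign E has the higher rate, yet pooled Campaign V does — Simpson's reversal.
Customer segment satisfies the back-door criterion: it is not a descendant of the campaign, and it blocks the spurious path from campaign to outcome. Adjusting for it (i.e., using the within-customer segment rates) gives the causal effect.
Standardising Campaign V to the population customer segment mix: 0.380·145/325 + 0.620·1/75 = 0.178.

0.18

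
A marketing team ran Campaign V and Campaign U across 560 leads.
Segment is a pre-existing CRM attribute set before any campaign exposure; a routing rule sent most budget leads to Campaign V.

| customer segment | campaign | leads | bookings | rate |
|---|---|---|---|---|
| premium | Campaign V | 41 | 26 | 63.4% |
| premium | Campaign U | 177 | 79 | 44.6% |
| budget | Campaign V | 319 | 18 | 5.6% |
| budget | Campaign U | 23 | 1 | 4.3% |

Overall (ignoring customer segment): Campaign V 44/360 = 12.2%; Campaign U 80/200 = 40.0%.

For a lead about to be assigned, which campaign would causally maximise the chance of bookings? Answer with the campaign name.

Campaign V

The stratified and pooled comparisons disagree (Campaign V wins within each customer segment; Campaign U wins overall), so the answer turns on the causal role of customer segment.
Customer segment satisfies the back-door criterion: it is not a descendant of the campaign, and it blocks the spurious path from campaign to outcome. Adjusting for it (i.e., using the within-customer segment rates) gives the causal effect.
Within each level — premium: 63.4% vs 44.6%; budget: 5.6% vs 4.3% — Campaign V is higher every time.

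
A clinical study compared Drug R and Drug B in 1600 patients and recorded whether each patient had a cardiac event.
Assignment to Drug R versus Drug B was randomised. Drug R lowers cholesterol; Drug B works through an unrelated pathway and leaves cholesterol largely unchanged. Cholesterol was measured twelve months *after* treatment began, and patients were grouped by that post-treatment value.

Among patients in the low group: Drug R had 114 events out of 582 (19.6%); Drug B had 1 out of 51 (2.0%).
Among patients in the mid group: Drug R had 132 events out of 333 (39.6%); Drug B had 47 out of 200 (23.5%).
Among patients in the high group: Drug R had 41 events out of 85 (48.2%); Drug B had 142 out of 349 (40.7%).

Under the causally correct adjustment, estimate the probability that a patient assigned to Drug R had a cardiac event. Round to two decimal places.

Cholesterol lies on the pathway drug → cholesterol → outcome, so adjusting for it blocks the indirect effect. For the total causal effect of drug, use the unadjusted pooled rates.
So P(outcome | do(Drug R)) is just the pooled rate for Drug R: 287/1000 = 0.287.

0.29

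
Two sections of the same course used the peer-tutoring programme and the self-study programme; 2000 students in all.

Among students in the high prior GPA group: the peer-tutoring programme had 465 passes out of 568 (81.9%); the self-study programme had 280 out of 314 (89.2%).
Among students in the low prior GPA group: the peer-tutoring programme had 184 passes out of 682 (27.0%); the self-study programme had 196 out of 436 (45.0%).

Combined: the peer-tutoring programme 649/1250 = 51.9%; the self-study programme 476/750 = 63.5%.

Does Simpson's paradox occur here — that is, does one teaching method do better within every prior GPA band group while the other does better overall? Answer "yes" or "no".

Within each prior GPA band level (high prior GPA 81.9% vs 89.2%; low prior GPA 27.0% vs 45.0%), the self-study programme has the higher rate every time. Pooled: 51.9% vs 63.5% — the self-study programme has the higher rate overall. They agree.

no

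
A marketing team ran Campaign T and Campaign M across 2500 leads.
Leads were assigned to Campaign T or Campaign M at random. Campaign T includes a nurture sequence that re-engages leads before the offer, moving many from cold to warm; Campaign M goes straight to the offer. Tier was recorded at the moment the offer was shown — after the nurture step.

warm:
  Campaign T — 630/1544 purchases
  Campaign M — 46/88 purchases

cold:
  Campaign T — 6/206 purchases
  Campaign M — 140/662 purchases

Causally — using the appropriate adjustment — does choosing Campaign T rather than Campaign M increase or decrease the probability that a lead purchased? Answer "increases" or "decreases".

Within every engagement tier level Campaign M has the higher rate, yet pooled Campaign T does — Simpson's reversal.
The distribution of engagement tier is itself part of what the campaign does — it is an intermediate outcome. Holding it fixed would remove that part of the effect; the total effect is the pooled difference.
Pooled: Campaign T 36.3% vs Campaign M 24.8%; Campaign T is higher overall.

increases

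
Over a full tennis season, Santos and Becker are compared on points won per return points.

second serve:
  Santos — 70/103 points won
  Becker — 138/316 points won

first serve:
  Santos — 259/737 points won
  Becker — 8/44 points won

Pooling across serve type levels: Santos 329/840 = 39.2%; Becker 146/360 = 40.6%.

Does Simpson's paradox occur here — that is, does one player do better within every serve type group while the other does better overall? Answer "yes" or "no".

Within each serve type level (second serve 68.0% vs 43.7%; first serve 35.1% vs 18.2%), Santos has the higher rate every time. Pooled: 39.2% vs 40.6% — Becker has the higher rate overall. The two comparisons disagree.

yes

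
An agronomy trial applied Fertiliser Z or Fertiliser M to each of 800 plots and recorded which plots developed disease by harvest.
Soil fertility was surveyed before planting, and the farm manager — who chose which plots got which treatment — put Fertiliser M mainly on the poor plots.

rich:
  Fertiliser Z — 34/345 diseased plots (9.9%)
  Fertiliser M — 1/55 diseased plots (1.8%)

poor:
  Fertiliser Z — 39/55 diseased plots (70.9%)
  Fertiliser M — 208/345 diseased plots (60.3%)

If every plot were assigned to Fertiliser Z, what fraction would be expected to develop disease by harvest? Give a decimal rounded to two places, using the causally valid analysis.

0.40

Soil fertility satisfies the back-door criterion: it is not a descendant of the fertiliser, and it blocks the spurious path from fertiliser to outcome. Adjusting for it (i.e., using the within-soil fertility rates) gives the causal effect.
Standardising Fertiliser Z to the population soil fertility mix: 0.500·34/345 + 0.500·39/55 = 0.404.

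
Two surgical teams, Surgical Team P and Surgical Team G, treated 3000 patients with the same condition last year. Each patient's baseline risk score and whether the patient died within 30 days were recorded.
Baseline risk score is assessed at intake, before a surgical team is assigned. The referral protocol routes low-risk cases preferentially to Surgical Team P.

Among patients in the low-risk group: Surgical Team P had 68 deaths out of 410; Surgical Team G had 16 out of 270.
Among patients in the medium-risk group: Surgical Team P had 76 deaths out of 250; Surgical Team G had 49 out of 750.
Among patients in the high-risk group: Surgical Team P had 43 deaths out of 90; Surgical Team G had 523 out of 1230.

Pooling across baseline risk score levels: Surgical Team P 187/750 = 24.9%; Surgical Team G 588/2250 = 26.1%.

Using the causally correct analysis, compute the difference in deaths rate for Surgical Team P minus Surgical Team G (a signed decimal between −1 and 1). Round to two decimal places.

Surgical Team G is lower inside every baseline risk score stratum but Surgical Team P is lower in aggregate. Whether to stratify depends on how baseline risk score relates to the surgical team.
Baseline risk score satisfies the back-door criterion: it is not a descendant of the surgical team, and it blocks the spurious path from surgical team to outcome. Adjusting for it (i.e., using the within-baseline risk score rates) gives the causal effect.
Adjusting over the population distribution of baseline risk score: 0.227·(0.166−0.059) + 0.333·(0.304−0.065) + 0.440·(0.478−0.425) = +0.127.

+0.13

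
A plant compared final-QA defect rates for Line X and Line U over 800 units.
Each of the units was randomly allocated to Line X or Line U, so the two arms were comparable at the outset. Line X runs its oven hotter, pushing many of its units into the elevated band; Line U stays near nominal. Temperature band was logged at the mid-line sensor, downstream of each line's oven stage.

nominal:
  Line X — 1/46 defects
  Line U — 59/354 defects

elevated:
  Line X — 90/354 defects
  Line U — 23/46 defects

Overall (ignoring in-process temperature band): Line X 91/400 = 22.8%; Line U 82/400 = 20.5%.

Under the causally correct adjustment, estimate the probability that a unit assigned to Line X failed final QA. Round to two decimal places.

The distribution of in-process temperature band is itself part of what the line does — it is an intermediate outcome. Holding it fixed would remove that part of the effect; the total effect is the pooled difference.
So P(outcome | do(Line X)) is just the pooled rate for Line X: 91/400 = 0.228.

0.23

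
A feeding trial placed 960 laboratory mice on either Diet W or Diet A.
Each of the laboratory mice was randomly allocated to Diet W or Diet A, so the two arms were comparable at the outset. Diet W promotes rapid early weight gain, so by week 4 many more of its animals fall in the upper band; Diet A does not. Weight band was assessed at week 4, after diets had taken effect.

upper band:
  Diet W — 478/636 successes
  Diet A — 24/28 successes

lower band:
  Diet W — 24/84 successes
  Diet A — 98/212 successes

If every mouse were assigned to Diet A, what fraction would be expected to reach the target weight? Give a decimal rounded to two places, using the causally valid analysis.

0.51

Week-4 weight band is downstream of the diet. One should not condition on a consequence of treatment, so the overall rates are the right comparison.
So P(outcome | do(Diet A)) is just the pooled rate for Diet A: 122/240 = 0.508.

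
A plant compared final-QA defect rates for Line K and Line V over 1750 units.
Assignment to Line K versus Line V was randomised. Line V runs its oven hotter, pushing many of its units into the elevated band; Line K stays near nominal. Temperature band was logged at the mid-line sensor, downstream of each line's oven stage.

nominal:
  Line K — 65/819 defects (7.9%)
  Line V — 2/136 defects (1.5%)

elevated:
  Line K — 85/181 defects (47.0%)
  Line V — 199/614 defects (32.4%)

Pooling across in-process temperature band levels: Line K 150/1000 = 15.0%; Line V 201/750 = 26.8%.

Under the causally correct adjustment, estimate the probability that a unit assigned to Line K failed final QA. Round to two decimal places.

In-process temperature band is downstream of the line. One should not condition on a consequence of treatment, so the overall rates are the right comparison.
So P(outcome | do(Line K)) is just the pooled rate for Line K: 150/1000 = 0.150.

0.15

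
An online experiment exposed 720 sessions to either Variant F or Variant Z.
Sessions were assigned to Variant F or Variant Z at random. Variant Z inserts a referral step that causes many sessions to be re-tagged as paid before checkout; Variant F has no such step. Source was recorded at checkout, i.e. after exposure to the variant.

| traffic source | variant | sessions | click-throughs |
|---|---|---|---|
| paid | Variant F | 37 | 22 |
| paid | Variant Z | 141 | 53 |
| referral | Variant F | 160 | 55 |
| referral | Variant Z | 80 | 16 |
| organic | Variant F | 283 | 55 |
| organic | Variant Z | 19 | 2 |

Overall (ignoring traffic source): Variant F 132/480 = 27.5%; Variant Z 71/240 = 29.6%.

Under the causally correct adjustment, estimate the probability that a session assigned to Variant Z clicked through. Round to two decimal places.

The distribution of traffic source is itself part of what the variant does — it is an intermediate outcome. Holding it fixed would remove that part of the effect; the total effect is the pooled difference.
So P(outcome | do(Variant Z)) is just the pooled rate for Variant Z: 71/240 = 0.296.

0.30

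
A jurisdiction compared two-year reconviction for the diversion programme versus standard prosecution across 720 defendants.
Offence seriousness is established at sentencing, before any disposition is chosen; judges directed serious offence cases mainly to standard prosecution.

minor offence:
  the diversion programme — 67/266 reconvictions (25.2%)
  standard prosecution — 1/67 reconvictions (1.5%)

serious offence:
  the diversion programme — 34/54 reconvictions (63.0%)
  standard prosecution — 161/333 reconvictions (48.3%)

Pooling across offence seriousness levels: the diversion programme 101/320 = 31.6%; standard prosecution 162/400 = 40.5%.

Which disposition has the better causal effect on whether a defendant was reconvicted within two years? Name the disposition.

standard prosecution

Nothing the disposition does changes offence seriousness; the imbalance is an allocation artefact. With offence seriousness also predicting the outcome, the pooled figure is confounded, and the within-stratum comparison is the causal one.
Within each level — minor offence: 25.2% vs 1.5%; serious offence: 63.0% vs 48.3% — standard prosecution is lower every time.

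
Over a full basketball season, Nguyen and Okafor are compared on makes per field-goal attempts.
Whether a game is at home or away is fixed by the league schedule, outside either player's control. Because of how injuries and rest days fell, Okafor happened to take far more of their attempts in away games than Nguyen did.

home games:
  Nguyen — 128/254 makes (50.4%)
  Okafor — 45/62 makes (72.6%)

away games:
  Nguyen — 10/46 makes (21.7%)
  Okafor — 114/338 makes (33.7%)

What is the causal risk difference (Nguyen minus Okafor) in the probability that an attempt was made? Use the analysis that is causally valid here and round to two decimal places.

Game venue differs across players for reasons unrelated to any effect of the player itself, and it separately predicts the outcome — a classic confounder. We must compare within game venue levels.
Adjusting over the population distribution of game venue: 0.451·(0.504−0.726) + 0.549·(0.217−0.337) = -0.166.

-0.17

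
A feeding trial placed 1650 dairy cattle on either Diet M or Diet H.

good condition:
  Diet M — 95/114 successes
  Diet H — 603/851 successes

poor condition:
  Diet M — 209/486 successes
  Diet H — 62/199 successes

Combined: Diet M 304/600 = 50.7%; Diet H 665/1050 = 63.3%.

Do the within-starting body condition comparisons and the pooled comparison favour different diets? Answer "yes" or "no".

Within each starting body condition level (good condition 83.3% vs 70.9%; poor condition 43.0% vs 31.2%), Diet M has the higher rate every time. Pooled: 50.7% vs 63.3% — Diet H has the higher rate overall. The two comparisons disagree.

yes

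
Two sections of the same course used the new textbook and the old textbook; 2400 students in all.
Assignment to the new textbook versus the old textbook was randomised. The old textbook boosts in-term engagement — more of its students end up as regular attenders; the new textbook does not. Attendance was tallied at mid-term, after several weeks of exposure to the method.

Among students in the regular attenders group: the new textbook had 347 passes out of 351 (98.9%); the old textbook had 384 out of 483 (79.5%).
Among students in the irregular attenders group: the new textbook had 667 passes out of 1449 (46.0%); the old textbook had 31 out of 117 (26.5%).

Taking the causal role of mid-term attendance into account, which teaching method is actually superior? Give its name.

The mid-term attendance-specific comparison favours the new textbook throughout, but the pooled figures favour the old textbook. The question is whether to condition on mid-term attendance.
Because the teaching method influences mid-term attendance, mid-term attendance is a post-treatment mediator, not a confounder. Stratifying on it would bias the estimate; the causal effect is the crude pooled difference.
Pooled: the new textbook 56.3% vs the old textbook 69.2%; the old textbook is higher overall.

the old textbook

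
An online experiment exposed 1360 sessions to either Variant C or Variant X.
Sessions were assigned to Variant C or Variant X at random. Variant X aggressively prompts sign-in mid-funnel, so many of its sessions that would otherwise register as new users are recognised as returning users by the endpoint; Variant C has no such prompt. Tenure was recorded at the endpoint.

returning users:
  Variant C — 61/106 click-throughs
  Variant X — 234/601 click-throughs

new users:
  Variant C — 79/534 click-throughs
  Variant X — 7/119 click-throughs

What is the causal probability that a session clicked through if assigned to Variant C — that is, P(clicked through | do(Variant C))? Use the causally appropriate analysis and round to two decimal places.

0.22

The stratified and pooled comparisons disagree (Variant C wins within each user tenure; Variant X wins overall), so the answer turns on the causal role of user tenure.
Stratifying would compare variants among sessions the variants themselves sorted into user tenure groups — a form of selection on an intermediate. The unconditioned pooled rates give the total causal effect.
So P(outcome | do(Variant C)) is just the pooled rate for Variant C: 140/640 = 0.219.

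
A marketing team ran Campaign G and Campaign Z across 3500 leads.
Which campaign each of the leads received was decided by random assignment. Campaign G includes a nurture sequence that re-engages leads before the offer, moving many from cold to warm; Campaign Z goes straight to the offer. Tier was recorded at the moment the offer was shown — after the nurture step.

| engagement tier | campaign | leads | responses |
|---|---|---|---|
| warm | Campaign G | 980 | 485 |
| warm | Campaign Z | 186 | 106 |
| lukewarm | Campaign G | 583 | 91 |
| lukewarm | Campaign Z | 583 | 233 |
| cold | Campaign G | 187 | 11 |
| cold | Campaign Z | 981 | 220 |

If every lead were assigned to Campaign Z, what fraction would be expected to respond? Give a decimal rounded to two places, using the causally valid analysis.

0.32

Engagement tier is recorded after the campaign and is itself shifted by it — it sits on the causal path from campaign to outcome. Conditioning on a mediator would strip out part of the effect we want; the pooled comparison gives the total causal effect.
So P(outcome | do(Campaign Z)) is just the pooled rate for Campaign Z: 559/1750 = 0.319.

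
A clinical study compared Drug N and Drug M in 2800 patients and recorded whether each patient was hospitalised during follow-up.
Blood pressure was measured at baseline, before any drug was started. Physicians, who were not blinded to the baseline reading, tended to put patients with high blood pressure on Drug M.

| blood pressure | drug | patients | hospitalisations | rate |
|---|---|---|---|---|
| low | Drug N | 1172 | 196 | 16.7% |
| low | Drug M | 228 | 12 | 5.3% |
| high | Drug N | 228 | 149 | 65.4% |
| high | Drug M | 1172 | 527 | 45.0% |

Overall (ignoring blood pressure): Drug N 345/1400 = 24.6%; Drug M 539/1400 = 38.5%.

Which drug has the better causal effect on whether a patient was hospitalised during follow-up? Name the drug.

Drug M

Since blood pressure is a pre-existing factor (not a product of the drug) and it affects the outcome on its own, it is a confounder. The stratified rates, not the pooled rate, identify the causal effect.
Within each level — low: 16.7% vs 5.3%; high: 65.4% vs 45.0% — Drug M is lower every time.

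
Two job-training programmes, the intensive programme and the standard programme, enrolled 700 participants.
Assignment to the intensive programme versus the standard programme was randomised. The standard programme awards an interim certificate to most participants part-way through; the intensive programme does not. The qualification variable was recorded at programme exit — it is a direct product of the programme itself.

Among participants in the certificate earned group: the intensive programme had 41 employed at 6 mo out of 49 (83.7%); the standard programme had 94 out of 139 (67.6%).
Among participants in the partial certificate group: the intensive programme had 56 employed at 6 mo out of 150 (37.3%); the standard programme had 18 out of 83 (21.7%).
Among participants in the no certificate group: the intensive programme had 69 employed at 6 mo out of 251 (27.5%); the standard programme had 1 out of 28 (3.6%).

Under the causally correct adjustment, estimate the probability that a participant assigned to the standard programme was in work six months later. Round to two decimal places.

Qualification attained during the programme is recorded after the programme and is itself shifted by it — it sits on the causal path from programme to outcome. Conditioning on a mediator would strip out part of the effect we want; the pooled comparison gives the total causal effect.
So P(outcome | do(the standard programme)) is just the pooled rate for the standard programme: 113/250 = 0.452.

0.45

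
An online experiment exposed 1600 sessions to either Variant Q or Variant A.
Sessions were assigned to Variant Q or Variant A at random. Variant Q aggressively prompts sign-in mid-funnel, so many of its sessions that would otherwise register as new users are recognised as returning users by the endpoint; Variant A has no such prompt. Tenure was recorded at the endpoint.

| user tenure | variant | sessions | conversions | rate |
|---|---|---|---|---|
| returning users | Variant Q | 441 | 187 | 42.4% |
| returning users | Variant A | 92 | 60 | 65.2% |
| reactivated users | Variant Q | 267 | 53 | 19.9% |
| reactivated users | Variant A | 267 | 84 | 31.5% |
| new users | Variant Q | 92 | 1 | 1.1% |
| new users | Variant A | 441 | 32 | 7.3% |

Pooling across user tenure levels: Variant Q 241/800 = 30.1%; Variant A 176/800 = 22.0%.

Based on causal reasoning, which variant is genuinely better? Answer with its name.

Variant Q

The user tenure-specific comparison favours Variant A throughout, but the pooled figures favour Variant Q. The question is whether to condition on user tenure.
Because the variant influences user tenure, user tenure is a post-treatment mediator, not a confounder. Stratifying on it would bias the estimate; the causal effect is the crude pooled difference.
Pooled: Variant Q 30.1% vs Variant A 22.0%; Variant Q is higher overall.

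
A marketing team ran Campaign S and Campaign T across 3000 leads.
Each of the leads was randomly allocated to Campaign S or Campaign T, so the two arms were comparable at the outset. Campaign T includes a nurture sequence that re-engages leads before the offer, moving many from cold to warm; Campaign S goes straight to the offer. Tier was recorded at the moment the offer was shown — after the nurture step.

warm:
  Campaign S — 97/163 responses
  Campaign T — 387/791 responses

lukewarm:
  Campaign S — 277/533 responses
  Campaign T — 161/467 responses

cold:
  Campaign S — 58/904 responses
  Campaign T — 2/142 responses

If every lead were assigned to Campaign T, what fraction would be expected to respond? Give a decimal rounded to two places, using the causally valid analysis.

The engagement tier-specific comparison favours Campaign S throughout, but the pooled figures favour Campaign T. The question is whether to condition on engagement tier.
Because the campaign influences engagement tier, engagement tier is a post-treatment mediator, not a confounder. Stratifying on it would bias the estimate; the causal effect is the crude pooled difference.
So P(outcome | do(Campaign T)) is just the pooled rate for Campaign T: 550/1400 = 0.393.

0.39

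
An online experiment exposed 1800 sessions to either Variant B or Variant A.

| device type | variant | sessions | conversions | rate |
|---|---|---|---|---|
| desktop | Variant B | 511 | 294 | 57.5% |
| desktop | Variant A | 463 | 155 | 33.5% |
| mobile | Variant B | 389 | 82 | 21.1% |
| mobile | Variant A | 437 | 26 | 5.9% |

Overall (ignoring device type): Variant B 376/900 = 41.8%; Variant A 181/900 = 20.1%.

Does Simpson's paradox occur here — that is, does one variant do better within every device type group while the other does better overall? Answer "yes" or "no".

no

Within each device type level (desktop 57.5% vs 33.5%; mobile 21.1% vs 5.9%), Variant B has the higher rate every time. Pooled: 41.8% vs 20.1% — Variant B has the higher rate overall. They agree.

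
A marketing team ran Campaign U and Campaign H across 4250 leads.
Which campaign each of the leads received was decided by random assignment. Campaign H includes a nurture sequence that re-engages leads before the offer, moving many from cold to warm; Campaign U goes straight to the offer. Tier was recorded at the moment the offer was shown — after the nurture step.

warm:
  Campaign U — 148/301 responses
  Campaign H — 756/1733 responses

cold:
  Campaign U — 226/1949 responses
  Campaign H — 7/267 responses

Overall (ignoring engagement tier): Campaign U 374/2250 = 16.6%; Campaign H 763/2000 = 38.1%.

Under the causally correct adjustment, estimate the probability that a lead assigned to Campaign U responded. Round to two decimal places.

Because the campaign influences engagement tier, engagement tier is a post-treatment mediator, not a confounder. Stratifying on it would bias the estimate; the causal effect is the crude pooled difference.
So P(outcome | do(Campaign U)) is just the pooled rate for Campaign U: 374/2250 = 0.166.

0.17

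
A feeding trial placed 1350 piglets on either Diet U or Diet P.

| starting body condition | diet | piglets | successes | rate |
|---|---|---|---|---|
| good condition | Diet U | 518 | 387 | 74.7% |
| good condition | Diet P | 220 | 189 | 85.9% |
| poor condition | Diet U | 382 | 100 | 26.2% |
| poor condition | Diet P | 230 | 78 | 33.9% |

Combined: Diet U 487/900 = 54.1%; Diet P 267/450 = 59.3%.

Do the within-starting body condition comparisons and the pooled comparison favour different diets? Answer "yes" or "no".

Within each starting body condition level (good condition 74.7% vs 85.9%; poor condition 26.2% vs 33.9%), Diet P has the higher rate every time. Pooled: 54.1% vs 59.3% — Diet P has the higher rate overall. They agree.

no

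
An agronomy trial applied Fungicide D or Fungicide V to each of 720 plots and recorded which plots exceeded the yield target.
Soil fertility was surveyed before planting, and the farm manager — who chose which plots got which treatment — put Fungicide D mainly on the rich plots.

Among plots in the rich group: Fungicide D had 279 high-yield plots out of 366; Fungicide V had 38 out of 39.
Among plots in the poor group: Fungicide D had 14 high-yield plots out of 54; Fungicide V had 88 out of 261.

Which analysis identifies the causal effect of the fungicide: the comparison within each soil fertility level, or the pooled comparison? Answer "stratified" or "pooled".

stratified

Within every soil fertility level Fungicide V has the higher rate, yet pooled Fungicide D does — Simpson's reversal.
Nothing the fungicide does changes soil fertility; the imbalance is an allocation artefact. With soil fertility also predicting the outcome, the pooled figure is confounded, and the within-stratum comparison is the causal one.
Within each level — rich: 76.2% vs 97.4%; poor: 25.9% vs 33.7% — Fungicide V is higher every time.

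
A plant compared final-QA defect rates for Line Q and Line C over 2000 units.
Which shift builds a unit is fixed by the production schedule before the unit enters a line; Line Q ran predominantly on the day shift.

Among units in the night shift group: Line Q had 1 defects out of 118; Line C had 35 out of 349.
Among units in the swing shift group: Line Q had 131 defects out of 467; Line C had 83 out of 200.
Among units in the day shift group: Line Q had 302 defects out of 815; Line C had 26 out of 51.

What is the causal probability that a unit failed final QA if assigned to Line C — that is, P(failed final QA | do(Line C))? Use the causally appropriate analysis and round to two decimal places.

Since shift is a pre-existing factor (not a product of the line) and it affects the outcome on its own, it is a confounder. The stratified rates, not the pooled rate, identify the causal effect.
Standardising Line C to the population shift mix: 0.234·35/349 + 0.334·83/200 + 0.433·26/51 = 0.383.

0.38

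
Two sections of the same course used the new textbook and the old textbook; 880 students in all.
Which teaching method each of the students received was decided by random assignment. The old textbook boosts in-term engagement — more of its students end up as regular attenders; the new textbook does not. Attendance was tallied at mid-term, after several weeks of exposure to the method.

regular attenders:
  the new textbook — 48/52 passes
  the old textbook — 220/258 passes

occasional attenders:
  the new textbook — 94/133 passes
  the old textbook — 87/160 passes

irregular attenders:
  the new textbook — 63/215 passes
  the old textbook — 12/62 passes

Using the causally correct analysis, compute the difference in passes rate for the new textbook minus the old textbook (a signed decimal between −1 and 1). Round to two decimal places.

-0.15

the new textbook is higher inside every mid-term attendance stratum but the old textbook is higher in aggregate. Whether to stratify depends on how mid-term attendance relates to the teaching method.
The distribution of mid-term attendance is itself part of what the teaching method does — it is an intermediate outcome. Holding it fixed would remove that part of the effect; the total effect is the pooled difference.
The causal difference is the pooled difference: 0.512 − 0.665 = -0.152.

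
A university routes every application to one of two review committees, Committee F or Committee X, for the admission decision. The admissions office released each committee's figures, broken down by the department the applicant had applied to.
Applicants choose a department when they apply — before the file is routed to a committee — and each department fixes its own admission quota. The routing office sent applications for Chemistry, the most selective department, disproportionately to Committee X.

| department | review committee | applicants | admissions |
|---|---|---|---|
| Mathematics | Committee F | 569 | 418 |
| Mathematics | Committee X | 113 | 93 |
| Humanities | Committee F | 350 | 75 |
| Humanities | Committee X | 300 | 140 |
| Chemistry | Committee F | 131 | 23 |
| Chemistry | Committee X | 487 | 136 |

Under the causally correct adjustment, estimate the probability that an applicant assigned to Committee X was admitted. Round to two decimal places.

0.53

Nothing the review committee does changes department; the imbalance is an allocation artefact. With department also predicting the outcome, the pooled figure is confounded, and the within-stratum comparison is the causal one.
Standardising Committee X to the population department mix: 0.350·93/113 + 0.333·140/300 + 0.317·136/487 = 0.532.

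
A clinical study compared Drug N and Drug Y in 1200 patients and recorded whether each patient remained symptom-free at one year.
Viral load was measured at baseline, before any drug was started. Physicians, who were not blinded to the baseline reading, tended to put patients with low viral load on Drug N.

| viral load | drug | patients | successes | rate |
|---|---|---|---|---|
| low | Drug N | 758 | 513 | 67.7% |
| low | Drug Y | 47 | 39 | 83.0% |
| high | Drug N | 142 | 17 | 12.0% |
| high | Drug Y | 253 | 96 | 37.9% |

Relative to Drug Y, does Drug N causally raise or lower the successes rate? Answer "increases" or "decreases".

decreases

The viral load-specific comparison favours Drug Y throughout, but the pooled figures favour Drug N. The question is whether to condition on viral load.
Since viral load is a pre-existing factor (not a product of the drug) and it affects the outcome on its own, it is a confounder. The stratified rates, not the pooled rate, identify the causal effect.
Within each level — low: 67.7% vs 83.0%; high: 12.0% vs 37.9% — Drug Y is higher every time.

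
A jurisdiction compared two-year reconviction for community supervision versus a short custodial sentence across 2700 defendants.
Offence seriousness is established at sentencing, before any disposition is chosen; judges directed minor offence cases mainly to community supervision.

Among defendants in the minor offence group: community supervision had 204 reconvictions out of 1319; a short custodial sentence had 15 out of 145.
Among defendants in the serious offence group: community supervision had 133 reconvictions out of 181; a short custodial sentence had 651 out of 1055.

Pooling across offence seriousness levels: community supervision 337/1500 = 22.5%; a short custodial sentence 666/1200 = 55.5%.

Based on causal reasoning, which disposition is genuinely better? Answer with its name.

The stratified and pooled comparisons disagree (a short custodial sentence wins within each offence seriousness; community supervision wins overall), so the answer turns on the causal role of offence seriousness.
Here offence seriousness is a common cause — it drives both which disposition a case falls under and the outcome. The crude comparison mixes populations; the stratum-specific rates are the causally relevant ones.
Within each level — minor offence: 15.5% vs 10.3%; serious offence: 73.5% vs 61.7% — a short custodial sentence is lower every time.

a short custodial sentence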